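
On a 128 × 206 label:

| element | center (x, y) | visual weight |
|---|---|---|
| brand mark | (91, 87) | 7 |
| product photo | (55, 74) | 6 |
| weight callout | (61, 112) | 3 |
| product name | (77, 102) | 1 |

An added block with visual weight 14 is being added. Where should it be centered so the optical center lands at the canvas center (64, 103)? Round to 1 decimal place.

With the added block, Σw becomes 7 + 6 + 3 + 1 + 14 = 31.
x: need Σw·x = 31·64 = 1984. Existing = 7·91 + 6·55 + 3·61 + 1·77 = 1227. Remainder 757 / 14 ≈ 54.07.
y: need Σw·y = 31·103 = 3193. Existing = 7·87 + 6·74 + 3·112 + 1·102 = 1491. Remainder 1702 / 14 ≈ 121.57.

(54.1, 121.6)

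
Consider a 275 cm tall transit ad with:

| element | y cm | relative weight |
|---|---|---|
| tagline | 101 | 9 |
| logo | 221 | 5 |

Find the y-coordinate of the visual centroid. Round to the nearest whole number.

y ≈ 144

Σw = 9 + 5 = 14.
y-moment: 9·101 + 5·221 = 2014; centroid 2014/14 ≈ 143.86.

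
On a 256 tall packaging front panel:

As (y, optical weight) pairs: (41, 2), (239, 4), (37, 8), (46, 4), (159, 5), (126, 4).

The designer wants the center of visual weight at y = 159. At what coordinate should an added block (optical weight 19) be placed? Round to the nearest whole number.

y ≈ 237

After adding the added block, total weight = 2 + 4 + 8 + 4 + 5 + 4 + 19 = 46.
Along y: (2817 + 19·y) / 46 = 159 (existing moment 2·41 + 4·239 + 8·37 + 4·46 + 5·159 + 4·126 = 2817) ⇒ y = (7314 − 2817) / 19 ≈ 236.68.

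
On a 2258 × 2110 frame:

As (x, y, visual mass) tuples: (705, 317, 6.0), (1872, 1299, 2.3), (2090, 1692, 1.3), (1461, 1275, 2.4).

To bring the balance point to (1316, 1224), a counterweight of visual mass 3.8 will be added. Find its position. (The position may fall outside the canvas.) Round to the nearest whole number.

(1588, 2418)

After adding the counterweight, total weight = 6.0 + 2.3 + 1.3 + 2.4 + 3.8 = 15.8.
x: target moment 15.8×1316 = 20792.8; current 6.0·705 + 2.3·1872 + 1.3·2090 + 2.4·1461 = 14759.0; the counterweight supplies 6033.8, so x = 6033.8/3.8 ≈ 1587.84.
y: target moment 15.8×1224 = 19339.2; current 6.0·317 + 2.3·1299 + 1.3·1692 + 2.4·1275 = 10149.3; the counterweight supplies 9189.9, so y = 9189.9/3.8 ≈ 2418.39.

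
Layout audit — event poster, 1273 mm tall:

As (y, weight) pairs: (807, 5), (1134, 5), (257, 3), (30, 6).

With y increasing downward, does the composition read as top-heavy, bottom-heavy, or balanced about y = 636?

Total weight = 5 + 5 + 3 + 6 = 19.
y: (5·807 + 5·1134 + 3·257 + 6·30) / 19 = 10656 / 19 ≈ 560.84
560.8 lies above (smaller y than) the midline 636, so the layout is top-heavy.

top-heavy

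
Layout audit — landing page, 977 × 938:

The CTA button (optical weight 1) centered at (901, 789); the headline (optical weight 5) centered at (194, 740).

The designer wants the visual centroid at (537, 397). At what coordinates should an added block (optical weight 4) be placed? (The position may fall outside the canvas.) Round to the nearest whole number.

(875, -130)

With the added block, Σw becomes 1 + 5 + 4 = 10.
x: target moment 10×537 = 5370; current 1·901 + 5·194 = 1871; the added block supplies 3499, so x = 3499/4 ≈ 874.75.
y: target moment 10×397 = 3970; current 1·789 + 5·740 = 4489; the added block supplies -519, so y = -519/4 ≈ -129.75.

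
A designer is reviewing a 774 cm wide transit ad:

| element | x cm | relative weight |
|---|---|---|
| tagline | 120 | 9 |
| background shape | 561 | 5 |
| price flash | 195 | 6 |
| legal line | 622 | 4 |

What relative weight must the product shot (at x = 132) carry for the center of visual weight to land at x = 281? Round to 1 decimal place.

w ≈ 5.4

Existing Σw = 24 (9 + 5 + 6 + 4); existing moment 9·120 + 5·561 + 6·195 + 4·622 = 7543.
Balance at x = 281 requires (7543 + w·132) / (24 + w) = 281.
Solving: w = (281·24 − 7543) / (132 − 281) = -799 / -149 ≈ 5.36.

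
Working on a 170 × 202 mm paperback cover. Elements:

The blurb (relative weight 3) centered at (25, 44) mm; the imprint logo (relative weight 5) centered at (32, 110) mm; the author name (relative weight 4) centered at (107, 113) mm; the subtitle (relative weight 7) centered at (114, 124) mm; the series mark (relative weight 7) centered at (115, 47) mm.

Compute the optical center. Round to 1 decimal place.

Weights sum to 3 + 5 + 4 + 7 + 7 = 26.
x: (3·25 + 5·32 + 4·107 + 7·114 + 7·115) / 26 = 2266 / 26 ≈ 87.15
y: (3·44 + 5·110 + 4·113 + 7·124 + 7·47) / 26 = 2331 / 26 ≈ 89.65

(87.2, 89.7)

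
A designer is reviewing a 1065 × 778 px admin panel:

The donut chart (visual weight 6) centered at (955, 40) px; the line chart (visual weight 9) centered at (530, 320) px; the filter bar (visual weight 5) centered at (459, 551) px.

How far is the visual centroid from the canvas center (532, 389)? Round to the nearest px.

≈ 144 px

Σw = 6 + 9 + 5 = 20.
x-moment: 6·955 + 9·530 + 5·459 = 12795; centroid 12795/20 ≈ 639.75.
y-moment: 6·40 + 9·320 + 5·551 = 5875; centroid 5875/20 ≈ 293.75.
Offset from (532, 389): Δx ≈ 107.75, Δy ≈ -95.25; distance = √(Δx² + Δy²) ≈ 143.81.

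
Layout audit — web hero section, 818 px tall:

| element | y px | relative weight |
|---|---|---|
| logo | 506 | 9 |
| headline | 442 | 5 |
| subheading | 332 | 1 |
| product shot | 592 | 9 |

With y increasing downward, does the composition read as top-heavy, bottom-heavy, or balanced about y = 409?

bottom-heavy

Σw = 9 + 5 + 1 + 9 = 24.
y-moment: 9·506 + 5·442 + 1·332 + 9·592 = 12424; centroid 12424/24 ≈ 517.67.
517.7 lies below (larger y than) the midline 409, so the layout is bottom-heavy.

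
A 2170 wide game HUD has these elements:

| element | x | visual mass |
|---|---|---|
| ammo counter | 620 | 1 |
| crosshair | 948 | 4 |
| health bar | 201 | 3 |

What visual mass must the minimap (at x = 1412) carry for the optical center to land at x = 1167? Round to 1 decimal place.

w ≈ 17.6

Fixed elements: Σw = 1 + 4 + 3 = 8, Σw·x = 1·620 + 4·948 + 3·201 = 5015.
For the centroid to hit 1167: (5015 + w·1412) / (8 + w) = 1167.
Solving: w = (1167·8 − 5015) / (1412 − 1167) = 4321 / 245 ≈ 17.64.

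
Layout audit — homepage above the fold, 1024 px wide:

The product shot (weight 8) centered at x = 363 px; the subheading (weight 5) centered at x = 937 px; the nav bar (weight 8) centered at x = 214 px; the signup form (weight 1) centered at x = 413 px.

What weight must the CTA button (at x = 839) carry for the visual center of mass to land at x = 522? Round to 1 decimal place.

w ≈ 5.6

Known weights sum to 8 + 5 + 8 + 1 = 22; their moment is 8·363 + 5·937 + 8·214 + 1·413 = 9714.
Balance at x = 522 requires (9714 + w·839) / (22 + w) = 522.
Solving: w = (522·22 − 9714) / (839 − 522) = 1770 / 317 ≈ 5.58.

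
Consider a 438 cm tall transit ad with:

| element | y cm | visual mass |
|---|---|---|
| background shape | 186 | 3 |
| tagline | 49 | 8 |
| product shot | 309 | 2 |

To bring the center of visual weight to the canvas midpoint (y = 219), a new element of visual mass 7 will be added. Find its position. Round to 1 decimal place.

New total weight: (3 + 8 + 2) + 7 = 20.
y: need Σw·y = 20·219 = 4380. Existing = 3·186 + 8·49 + 2·309 = 1568. Remainder 2812 / 7 ≈ 401.71.

y ≈ 401.7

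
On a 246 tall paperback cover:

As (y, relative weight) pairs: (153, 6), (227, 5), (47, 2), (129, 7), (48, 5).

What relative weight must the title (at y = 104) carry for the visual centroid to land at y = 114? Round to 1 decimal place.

w ≈ 44.0

Fixed elements: Σw = 6 + 5 + 2 + 7 + 5 = 25, Σw·y = 6·153 + 5·227 + 2·47 + 7·129 + 5·48 = 3290.
Balance at y = 114 requires (3290 + w·104) / (25 + w) = 114.
Rearranging, w·(104 − 114) = 114·25 − 3290 = -440, so w ≈ -440/-10 = 44.00.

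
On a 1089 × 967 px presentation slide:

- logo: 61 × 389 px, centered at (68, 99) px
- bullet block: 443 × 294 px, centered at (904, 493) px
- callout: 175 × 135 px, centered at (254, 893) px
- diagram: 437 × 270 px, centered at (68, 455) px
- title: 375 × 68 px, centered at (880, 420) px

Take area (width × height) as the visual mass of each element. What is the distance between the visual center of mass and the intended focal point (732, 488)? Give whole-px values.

≈ 247 px

Areas → weights: logo 61·389 = 23729, bullet block 443·294 = 130242, callout 175·135 = 23625, diagram 437·270 = 117990, title 375·68 = 25500; Σw = 321086.
x-moment: 23729·68 + 130242·904 + 23625·254 + 117990·68 + 25500·880 = 155816410; centroid 155816410/321086 ≈ 485.28.
y-moment: 23729·99 + 130242·493 + 23625·893 + 117990·455 + 25500·420 = 152051052; centroid 152051052/321086 ≈ 473.55.
From (732, 488): dx = -246.72, dy = -14.45, so the distance is √(dx²+dy²) ≈ 247.14.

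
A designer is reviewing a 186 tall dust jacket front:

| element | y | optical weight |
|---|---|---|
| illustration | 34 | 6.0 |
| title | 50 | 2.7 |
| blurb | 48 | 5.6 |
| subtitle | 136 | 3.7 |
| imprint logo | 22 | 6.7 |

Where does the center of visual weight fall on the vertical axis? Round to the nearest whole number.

Weights sum to 6.0 + 2.7 + 5.6 + 3.7 + 6.7 = 24.7.
y-moment: 6.0·34 + 2.7·50 + 5.6·48 + 3.7·136 + 6.7·22 = 1258.4; centroid 1258.4/24.7 ≈ 50.95.

y ≈ 51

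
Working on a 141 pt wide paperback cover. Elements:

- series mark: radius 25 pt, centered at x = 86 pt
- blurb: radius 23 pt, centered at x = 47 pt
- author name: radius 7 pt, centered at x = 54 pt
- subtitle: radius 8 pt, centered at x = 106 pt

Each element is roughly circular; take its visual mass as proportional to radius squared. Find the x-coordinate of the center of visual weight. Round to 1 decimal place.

Weights ∝ r²: series mark 25² = 625, blurb 23² = 529, author name 7² = 49, subtitle 8² = 64; Σw = 1267.
Σw·x = 625·86 + 529·47 + 49·54 + 64·106 = 88043, so x̄ = 88043/1267 ≈ 69.49.

x ≈ 69.5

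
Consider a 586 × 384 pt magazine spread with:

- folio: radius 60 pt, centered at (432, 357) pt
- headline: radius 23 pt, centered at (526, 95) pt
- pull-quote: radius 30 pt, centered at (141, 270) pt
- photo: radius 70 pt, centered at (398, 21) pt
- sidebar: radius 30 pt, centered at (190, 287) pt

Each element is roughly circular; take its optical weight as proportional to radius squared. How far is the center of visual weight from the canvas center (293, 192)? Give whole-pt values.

r² weights: folio 60² = 3600, headline 23² = 529, pull-quote 30² = 900, photo 70² = 4900, sidebar 30² = 900. Total = 10829.
x: (3600·432 + 529·526 + 900·141 + 4900·398 + 900·190) / 10829 = 4081554 / 10829 ≈ 376.91
y: (3600·357 + 529·95 + 900·270 + 4900·21 + 900·287) / 10829 = 1939655 / 10829 ≈ 179.12
Offset from (293, 192): Δx ≈ 83.91, Δy ≈ -12.88; distance = √(Δx² + Δy²) ≈ 84.89.

≈ 85 pt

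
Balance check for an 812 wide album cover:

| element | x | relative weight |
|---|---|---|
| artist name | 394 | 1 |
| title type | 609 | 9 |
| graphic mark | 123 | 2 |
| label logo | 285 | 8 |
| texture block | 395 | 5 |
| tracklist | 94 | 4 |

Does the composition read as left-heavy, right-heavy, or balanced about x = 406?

left-heavy

Weights sum to 1 + 9 + 2 + 8 + 5 + 4 = 29.
x: moment 10752 / weight 29 ≈ 370.76
370.8 vs midline 406 → left-heavy.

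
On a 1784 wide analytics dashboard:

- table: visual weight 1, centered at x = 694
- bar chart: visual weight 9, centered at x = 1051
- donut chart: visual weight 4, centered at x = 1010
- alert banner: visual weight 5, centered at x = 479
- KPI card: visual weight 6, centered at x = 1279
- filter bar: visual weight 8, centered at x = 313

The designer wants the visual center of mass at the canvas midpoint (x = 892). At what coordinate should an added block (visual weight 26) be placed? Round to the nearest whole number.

After adding the added block, total weight = 1 + 9 + 4 + 5 + 6 + 8 + 26 = 59.
x: target moment 59×892 = 52628; current 1·694 + 9·1051 + 4·1010 + 5·479 + 6·1279 + 8·313 = 26766; the added block supplies 25862, so x = 25862/26 ≈ 994.69.

x ≈ 995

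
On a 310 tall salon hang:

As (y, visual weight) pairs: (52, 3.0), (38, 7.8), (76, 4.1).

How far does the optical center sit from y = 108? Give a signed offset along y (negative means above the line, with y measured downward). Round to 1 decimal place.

Σw = 3.0 + 7.8 + 4.1 = 14.9.
y: (3.0·52 + 7.8·38 + 4.1·76) / 14.9 = 764.0 / 14.9 ≈ 51.28
Offset from y = 108: 51.28 − 108 ≈ -56.72.

≈ -56.7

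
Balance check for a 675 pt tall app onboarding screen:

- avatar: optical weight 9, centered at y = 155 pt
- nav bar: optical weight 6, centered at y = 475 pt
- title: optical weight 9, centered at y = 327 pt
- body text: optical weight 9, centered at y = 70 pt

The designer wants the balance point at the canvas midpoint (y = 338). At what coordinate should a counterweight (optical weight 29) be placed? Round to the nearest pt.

New total weight: (9 + 6 + 9 + 9) + 29 = 62.
y: need Σw·y = 62·338 = 20956. Existing = 9·155 + 6·475 + 9·327 + 9·70 = 7818. Remainder 13138 / 29 ≈ 453.03.

y ≈ 453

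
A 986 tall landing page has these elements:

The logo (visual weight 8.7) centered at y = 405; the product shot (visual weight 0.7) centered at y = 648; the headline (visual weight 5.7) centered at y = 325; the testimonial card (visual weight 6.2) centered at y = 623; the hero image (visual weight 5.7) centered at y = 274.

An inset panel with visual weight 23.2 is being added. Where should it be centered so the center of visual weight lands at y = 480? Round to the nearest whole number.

New total weight: (8.7 + 0.7 + 5.7 + 6.2 + 5.7) + 23.2 = 50.2.
y: need Σw·y = 50.2·480 = 24096.0. Existing = 8.7·405 + 0.7·648 + 5.7·325 + 6.2·623 + 5.7·274 = 11254.0. Remainder 12842.0 / 23.2 ≈ 553.53.

y ≈ 554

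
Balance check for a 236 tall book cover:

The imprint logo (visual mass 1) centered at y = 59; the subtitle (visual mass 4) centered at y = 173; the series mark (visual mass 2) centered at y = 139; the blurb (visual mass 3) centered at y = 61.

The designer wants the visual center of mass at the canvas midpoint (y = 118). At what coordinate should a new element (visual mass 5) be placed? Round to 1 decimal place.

y ≈ 111.6

After adding the new element, total weight = 1 + 4 + 2 + 3 + 5 = 15.
Along y: (1212 + 5·y) / 15 = 118 (existing moment 1·59 + 4·173 + 2·139 + 3·61 = 1212) ⇒ y = (1770 − 1212) / 5 ≈ 111.60.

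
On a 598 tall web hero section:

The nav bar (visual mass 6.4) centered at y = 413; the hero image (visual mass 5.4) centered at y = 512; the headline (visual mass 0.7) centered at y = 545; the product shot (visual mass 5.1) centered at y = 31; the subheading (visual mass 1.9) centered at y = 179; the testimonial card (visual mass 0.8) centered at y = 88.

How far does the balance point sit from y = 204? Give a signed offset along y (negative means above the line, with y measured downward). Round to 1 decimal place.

Total weight = 6.4 + 5.4 + 0.7 + 5.1 + 1.9 + 0.8 = 20.3.
y: (6.4·413 + 5.4·512 + 0.7·545 + 5.1·31 + 1.9·179 + 0.8·88) / 20.3 = 6358.1 / 20.3 ≈ 313.21
Difference: 313.21 − 204 ≈ 109.21.

≈ 109.2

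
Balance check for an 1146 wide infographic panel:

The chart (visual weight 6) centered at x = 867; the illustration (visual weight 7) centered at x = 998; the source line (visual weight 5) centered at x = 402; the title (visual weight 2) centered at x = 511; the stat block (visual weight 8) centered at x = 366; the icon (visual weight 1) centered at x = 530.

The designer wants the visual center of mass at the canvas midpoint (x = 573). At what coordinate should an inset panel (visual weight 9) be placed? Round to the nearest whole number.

New total weight: (6 + 7 + 5 + 2 + 8 + 1) + 9 = 38.
x: need Σw·x = 38·573 = 21774. Existing = 6·867 + 7·998 + 5·402 + 2·511 + 8·366 + 1·530 = 18678. Remainder 3096 / 9 ≈ 344.00.

x ≈ 344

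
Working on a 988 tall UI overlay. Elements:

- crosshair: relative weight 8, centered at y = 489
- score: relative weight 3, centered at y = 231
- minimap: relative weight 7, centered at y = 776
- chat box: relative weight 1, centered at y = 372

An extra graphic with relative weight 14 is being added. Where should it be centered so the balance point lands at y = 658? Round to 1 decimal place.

After adding the extra graphic, total weight = 8 + 3 + 7 + 1 + 14 = 33.
Along y: (10409 + 14·y) / 33 = 658 (existing moment 8·489 + 3·231 + 7·776 + 1·372 = 10409) ⇒ y = (21714 − 10409) / 14 ≈ 807.50.

y ≈ 807.5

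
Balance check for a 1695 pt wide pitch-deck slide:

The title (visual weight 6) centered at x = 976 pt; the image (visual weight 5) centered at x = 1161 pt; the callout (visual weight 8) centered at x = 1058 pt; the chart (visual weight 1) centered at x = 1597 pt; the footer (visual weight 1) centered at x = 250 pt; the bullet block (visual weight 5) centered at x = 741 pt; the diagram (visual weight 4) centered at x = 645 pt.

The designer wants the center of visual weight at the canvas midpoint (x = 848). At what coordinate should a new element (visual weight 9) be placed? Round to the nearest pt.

x ≈ 535

After adding the new element, total weight = 6 + 5 + 8 + 1 + 1 + 5 + 4 + 9 = 39.
x: target moment 39×848 = 33072; current 6·976 + 5·1161 + 8·1058 + 1·1597 + 1·250 + 5·741 + 4·645 = 28257; the new element supplies 4815, so x = 4815/9 ≈ 535.00.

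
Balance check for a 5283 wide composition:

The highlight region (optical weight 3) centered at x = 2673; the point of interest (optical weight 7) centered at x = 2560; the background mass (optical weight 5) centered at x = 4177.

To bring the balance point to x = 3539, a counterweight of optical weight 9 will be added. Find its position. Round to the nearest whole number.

x ≈ 4235

With the counterweight, Σw becomes 3 + 7 + 5 + 9 = 24.
x: need Σw·x = 24·3539 = 84936. Existing = 3·2673 + 7·2560 + 5·4177 = 46824. Remainder 38112 / 9 ≈ 4234.67.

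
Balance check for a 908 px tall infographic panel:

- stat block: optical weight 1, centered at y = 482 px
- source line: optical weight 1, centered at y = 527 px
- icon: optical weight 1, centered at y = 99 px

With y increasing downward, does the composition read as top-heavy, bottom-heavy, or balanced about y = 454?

top-heavy

Weights sum to 1 + 1 + 1 = 3.
Σw·y = 1·482 + 1·527 + 1·99 = 1108, so ȳ = 1108/3 ≈ 369.33.
369.3 vs midline 454 → top-heavy.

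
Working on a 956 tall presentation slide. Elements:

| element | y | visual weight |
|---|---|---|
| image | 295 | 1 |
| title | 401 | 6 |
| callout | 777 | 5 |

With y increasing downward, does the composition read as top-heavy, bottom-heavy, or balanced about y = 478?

bottom-heavy

Weights sum to 1 + 6 + 5 = 12.
y: (1·295 + 6·401 + 5·777) / 12 = 6586 / 12 ≈ 548.83
548.8 lies below (larger y than) the midline 478, so the layout is bottom-heavy.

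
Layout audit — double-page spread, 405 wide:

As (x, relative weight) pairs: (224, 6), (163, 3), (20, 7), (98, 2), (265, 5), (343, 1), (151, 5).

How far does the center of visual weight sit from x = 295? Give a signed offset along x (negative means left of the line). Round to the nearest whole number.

Total weight = 6 + 3 + 7 + 2 + 5 + 1 + 5 = 29.
x: moment 4592 / weight 29 ≈ 158.34
Against x = 295, that's 158.34 − 295 = -136.66.

≈ -137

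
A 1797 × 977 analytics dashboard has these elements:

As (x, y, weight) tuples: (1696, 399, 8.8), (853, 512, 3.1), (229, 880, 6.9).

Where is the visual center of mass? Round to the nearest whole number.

Σw = 8.8 + 3.1 + 6.9 = 18.8.
Σw·x = 8.8·1696 + 3.1·853 + 6.9·229 = 19149.2, so x̄ = 19149.2/18.8 ≈ 1018.57.
Σw·y = 8.8·399 + 3.1·512 + 6.9·880 = 11170.4, so ȳ = 11170.4/18.8 ≈ 594.17.

(1019, 594)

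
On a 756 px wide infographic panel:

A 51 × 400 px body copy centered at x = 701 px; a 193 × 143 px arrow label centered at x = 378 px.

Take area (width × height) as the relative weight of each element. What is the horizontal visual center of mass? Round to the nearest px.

x ≈ 515

Areas: body copy 51·400 = 20400, arrow label 193·143 = 27599. Total weight = 47999.
Σw·x = 20400·701 + 27599·378 = 24732822, so x̄ = 24732822/47999 ≈ 515.28.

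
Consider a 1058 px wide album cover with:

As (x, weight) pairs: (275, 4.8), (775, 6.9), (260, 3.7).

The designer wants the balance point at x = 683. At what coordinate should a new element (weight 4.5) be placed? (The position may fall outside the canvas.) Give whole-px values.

x ≈ 1325

With the new element, Σw becomes 4.8 + 6.9 + 3.7 + 4.5 = 19.9.
x: need Σw·x = 19.9·683 = 13591.7. Existing = 4.8·275 + 6.9·775 + 3.7·260 = 7629.5. Remainder 5962.2 / 4.5 ≈ 1324.93.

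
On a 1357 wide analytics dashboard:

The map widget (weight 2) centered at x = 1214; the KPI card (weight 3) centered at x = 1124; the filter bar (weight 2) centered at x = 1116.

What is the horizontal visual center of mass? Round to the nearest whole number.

Weights sum to 2 + 3 + 2 = 7.
x-moment: 2·1214 + 3·1124 + 2·1116 = 8032; centroid 8032/7 ≈ 1147.43.

x ≈ 1147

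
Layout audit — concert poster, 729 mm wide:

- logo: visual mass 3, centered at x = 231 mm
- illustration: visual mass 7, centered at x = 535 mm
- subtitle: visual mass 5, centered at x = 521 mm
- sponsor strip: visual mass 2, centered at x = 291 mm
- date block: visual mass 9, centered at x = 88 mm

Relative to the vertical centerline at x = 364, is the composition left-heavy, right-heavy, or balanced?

left-heavy

Weights sum to 3 + 7 + 5 + 2 + 9 = 26.
x: (3·231 + 7·535 + 5·521 + 2·291 + 9·88) / 26 = 8417 / 26 ≈ 323.73
Since 323.7 is left of 364, the composition reads left-heavy.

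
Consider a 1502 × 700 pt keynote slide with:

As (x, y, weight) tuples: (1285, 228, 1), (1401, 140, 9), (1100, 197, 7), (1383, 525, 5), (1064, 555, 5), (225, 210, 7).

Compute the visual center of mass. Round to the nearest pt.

(1041, 286)

Σw = 1 + 9 + 7 + 5 + 5 + 7 = 34.
x-moment: 1·1285 + 9·1401 + 7·1100 + 5·1383 + 5·1064 + 7·225 = 35404; centroid 35404/34 ≈ 1041.29.
y-moment: 1·228 + 9·140 + 7·197 + 5·525 + 5·555 + 7·210 = 9737; centroid 9737/34 ≈ 286.38.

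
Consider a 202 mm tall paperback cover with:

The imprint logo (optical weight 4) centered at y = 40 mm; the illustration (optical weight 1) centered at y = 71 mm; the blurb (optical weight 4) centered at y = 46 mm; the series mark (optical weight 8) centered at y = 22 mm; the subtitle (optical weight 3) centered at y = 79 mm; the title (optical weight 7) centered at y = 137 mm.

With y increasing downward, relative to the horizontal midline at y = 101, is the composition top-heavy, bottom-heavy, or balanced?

top-heavy

Weights sum to 4 + 1 + 4 + 8 + 3 + 7 = 27.
y-moment: 4·40 + 1·71 + 4·46 + 8·22 + 3·79 + 7·137 = 1787; centroid 1787/27 ≈ 66.19.
Since 66.2 is above (smaller y than) 101, the composition reads top-heavy.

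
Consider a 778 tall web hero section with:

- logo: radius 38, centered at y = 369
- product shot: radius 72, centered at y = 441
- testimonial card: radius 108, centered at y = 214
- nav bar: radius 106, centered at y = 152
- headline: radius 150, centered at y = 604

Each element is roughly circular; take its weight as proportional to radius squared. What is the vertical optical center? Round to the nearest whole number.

y ≈ 396

Weights ∝ r²: logo 38² = 1444, product shot 72² = 5184, testimonial card 108² = 11664, nav bar 106² = 11236, headline 150² = 22500; Σw = 52028.
y-moment: 1444·369 + 5184·441 + 11664·214 + 11236·152 + 22500·604 = 20612948; centroid 20612948/52028 ≈ 396.19.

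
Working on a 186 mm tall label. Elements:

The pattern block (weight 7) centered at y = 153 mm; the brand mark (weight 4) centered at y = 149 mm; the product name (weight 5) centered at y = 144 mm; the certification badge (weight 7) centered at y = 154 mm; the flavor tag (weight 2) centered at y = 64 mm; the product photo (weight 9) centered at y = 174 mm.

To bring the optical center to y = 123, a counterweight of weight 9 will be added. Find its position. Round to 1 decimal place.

After adding the counterweight, total weight = 7 + 4 + 5 + 7 + 2 + 9 + 9 = 43.
y: target moment 43×123 = 5289; current 7·153 + 4·149 + 5·144 + 7·154 + 2·64 + 9·174 = 5159; the counterweight supplies 130, so y = 130/9 ≈ 14.44.

y ≈ 14.4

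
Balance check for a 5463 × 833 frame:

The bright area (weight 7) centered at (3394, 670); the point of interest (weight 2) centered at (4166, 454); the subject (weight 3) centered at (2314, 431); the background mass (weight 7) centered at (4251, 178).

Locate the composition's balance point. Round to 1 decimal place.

(3620.5, 428.3)

Weights sum to 7 + 2 + 3 + 7 = 19.
x: (7·3394 + 2·4166 + 3·2314 + 7·4251) / 19 = 68789 / 19 ≈ 3620.47
y: (7·670 + 2·454 + 3·431 + 7·178) / 19 = 8137 / 19 ≈ 428.26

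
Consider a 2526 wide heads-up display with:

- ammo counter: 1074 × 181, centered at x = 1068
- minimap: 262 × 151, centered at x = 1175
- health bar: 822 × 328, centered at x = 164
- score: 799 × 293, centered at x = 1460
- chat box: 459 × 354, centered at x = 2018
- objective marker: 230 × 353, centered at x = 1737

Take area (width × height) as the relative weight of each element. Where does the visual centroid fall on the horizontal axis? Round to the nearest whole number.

Taking area as weight: ammo counter 1074·181 = 194394, minimap 262·151 = 39562, health bar 822·328 = 269616, score 799·293 = 234107, chat box 459·354 = 162486, objective marker 230·353 = 81190. Sum 981355.
Σw·x = 1109035164; x̄ = 1109035164/981355 ≈ 1130.11.

x ≈ 1130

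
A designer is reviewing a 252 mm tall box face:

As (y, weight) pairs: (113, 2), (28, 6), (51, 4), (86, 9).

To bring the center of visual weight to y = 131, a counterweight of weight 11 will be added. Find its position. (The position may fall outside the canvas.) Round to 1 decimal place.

y ≈ 256.4

New total weight: (2 + 6 + 4 + 9) + 11 = 32.
Along y: (1372 + 11·y) / 32 = 131 (existing moment 2·113 + 6·28 + 4·51 + 9·86 = 1372) ⇒ y = (4192 − 1372) / 11 ≈ 256.36.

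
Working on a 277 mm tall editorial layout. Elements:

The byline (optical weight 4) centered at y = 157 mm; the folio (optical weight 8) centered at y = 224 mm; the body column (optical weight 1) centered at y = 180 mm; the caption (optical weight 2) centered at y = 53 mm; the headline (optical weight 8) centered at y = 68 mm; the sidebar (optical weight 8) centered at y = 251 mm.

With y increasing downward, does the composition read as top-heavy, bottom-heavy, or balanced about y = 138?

Σw = 4 + 8 + 1 + 2 + 8 + 8 = 31.
y-moment: 4·157 + 8·224 + 1·180 + 2·53 + 8·68 + 8·251 = 5258; centroid 5258/31 ≈ 169.61.
169.6 vs midline 138 → bottom-heavy.

bottom-heavy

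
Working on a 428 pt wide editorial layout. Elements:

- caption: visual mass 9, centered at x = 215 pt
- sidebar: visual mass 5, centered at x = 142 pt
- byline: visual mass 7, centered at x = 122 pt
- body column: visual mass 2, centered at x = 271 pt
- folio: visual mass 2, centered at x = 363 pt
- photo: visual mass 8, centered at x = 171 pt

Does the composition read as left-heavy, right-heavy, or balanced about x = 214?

Weights sum to 9 + 5 + 7 + 2 + 2 + 8 = 33.
Σw·x = 9·215 + 5·142 + 7·122 + 2·271 + 2·363 + 8·171 = 6135, so x̄ = 6135/33 ≈ 185.91.
Since 185.9 is left of 214, the composition reads left-heavy.

left-heavy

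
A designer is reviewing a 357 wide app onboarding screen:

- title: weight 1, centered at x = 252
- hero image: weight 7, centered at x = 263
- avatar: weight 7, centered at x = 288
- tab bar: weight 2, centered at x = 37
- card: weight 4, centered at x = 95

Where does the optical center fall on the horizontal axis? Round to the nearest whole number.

x ≈ 217

Weights sum to 1 + 7 + 7 + 2 + 4 = 21.
x-moment: 1·252 + 7·263 + 7·288 + 2·37 + 4·95 = 4563; centroid 4563/21 ≈ 217.29.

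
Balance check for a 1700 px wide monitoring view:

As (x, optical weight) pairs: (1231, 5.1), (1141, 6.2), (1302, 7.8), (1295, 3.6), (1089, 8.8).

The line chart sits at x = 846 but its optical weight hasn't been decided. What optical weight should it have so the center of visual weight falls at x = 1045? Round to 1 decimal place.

Existing Σw = 31.5 (5.1 + 6.2 + 7.8 + 3.6 + 8.8); existing moment 5.1·1231 + 6.2·1141 + 7.8·1302 + 3.6·1295 + 8.8·1089 = 37753.1.
Set Σw·x/Σw = 1045: (37753.1 + 846w) = 1045·(31.5 + w).
So w = (1045·31.5 − 37753.1)/(846 − 1045) = -4835.6/-199 ≈ 24.30.

w ≈ 24.3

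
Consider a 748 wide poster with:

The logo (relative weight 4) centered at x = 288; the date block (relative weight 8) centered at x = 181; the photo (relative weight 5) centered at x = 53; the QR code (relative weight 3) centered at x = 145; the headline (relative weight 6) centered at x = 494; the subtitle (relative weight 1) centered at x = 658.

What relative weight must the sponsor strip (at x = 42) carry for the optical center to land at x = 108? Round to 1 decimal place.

w ≈ 60.7

Known weights sum to 4 + 8 + 5 + 3 + 6 + 1 = 27; their moment is 4·288 + 8·181 + 5·53 + 3·145 + 6·494 + 1·658 = 6922.
Set Σw·x/Σw = 108: (6922 + 42w) = 108·(27 + w).
Solving: w = (108·27 − 6922) / (42 − 108) = -4006 / -66 ≈ 60.70.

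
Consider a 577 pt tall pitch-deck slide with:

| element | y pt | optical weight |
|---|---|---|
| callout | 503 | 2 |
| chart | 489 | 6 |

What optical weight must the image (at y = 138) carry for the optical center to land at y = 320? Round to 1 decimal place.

Existing Σw = 8 (2 + 6); existing moment 2·503 + 6·489 = 3940.
For the centroid to hit 320: (3940 + w·138) / (8 + w) = 320.
Solving: w = (320·8 − 3940) / (138 − 320) = -1380 / -182 ≈ 7.58.

w ≈ 7.6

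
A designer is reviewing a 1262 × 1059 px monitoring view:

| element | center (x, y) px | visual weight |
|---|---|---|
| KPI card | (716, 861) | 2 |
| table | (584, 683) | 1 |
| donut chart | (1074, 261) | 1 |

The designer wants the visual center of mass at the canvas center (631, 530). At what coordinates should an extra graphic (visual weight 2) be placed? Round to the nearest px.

New total weight: (2 + 1 + 1) + 2 = 6.
Along x: (3090 + 2·x) / 6 = 631 (existing moment 2·716 + 1·584 + 1·1074 = 3090) ⇒ x = (3786 − 3090) / 2 ≈ 348.00.
Along y: (2666 + 2·y) / 6 = 530 (existing moment 2·861 + 1·683 + 1·261 = 2666) ⇒ y = (3180 − 2666) / 2 ≈ 257.00.

(348, 257)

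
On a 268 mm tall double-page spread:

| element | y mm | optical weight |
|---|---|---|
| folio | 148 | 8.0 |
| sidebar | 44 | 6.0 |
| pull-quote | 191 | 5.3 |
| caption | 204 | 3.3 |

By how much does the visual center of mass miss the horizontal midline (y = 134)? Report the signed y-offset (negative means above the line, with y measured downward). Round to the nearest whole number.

≈ 5 mm

Weights sum to 8.0 + 6.0 + 5.3 + 3.3 = 22.6.
y: (8.0·148 + 6.0·44 + 5.3·191 + 3.3·204) / 22.6 = 3133.5 / 22.6 ≈ 138.65
Against y = 134, that's 138.65 − 134 = 4.65.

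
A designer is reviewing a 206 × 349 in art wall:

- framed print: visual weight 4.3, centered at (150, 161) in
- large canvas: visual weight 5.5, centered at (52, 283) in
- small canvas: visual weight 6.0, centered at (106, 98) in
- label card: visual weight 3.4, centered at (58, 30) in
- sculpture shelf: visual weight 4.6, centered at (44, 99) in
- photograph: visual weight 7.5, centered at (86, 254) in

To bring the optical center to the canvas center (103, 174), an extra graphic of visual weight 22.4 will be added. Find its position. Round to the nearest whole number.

New total weight: (4.3 + 5.5 + 6.0 + 3.4 + 4.6 + 7.5) + 22.4 = 53.7.
x: target moment 53.7×103 = 5531.1; current 4.3·150 + 5.5·52 + 6.0·106 + 3.4·58 + 4.6·44 + 7.5·86 = 2611.6; the extra graphic supplies 2919.5, so x = 2919.5/22.4 ≈ 130.33.
y: target moment 53.7×174 = 9343.8; current 4.3·161 + 5.5·283 + 6.0·98 + 3.4·30 + 4.6·99 + 7.5·254 = 5299.2; the extra graphic supplies 4044.6, so y = 4044.6/22.4 ≈ 180.56.

(130, 181)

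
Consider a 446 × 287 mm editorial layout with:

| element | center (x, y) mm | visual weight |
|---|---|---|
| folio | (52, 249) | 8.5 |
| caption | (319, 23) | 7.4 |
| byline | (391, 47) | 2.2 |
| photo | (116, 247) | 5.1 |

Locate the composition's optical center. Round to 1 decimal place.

(183.4, 157.3)

Total weight = 8.5 + 7.4 + 2.2 + 5.1 = 23.2.
Σw·x = 8.5·52 + 7.4·319 + 2.2·391 + 5.1·116 = 4254.4, so x̄ = 4254.4/23.2 ≈ 183.38.
Σw·y = 8.5·249 + 7.4·23 + 2.2·47 + 5.1·247 = 3649.8, so ȳ = 3649.8/23.2 ≈ 157.32.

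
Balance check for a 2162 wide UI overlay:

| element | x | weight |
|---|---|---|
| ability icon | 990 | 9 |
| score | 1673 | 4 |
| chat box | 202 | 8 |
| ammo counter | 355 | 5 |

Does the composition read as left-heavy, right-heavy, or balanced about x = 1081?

Σw = 9 + 4 + 8 + 5 = 26.
x: (9·990 + 4·1673 + 8·202 + 5·355) / 26 = 18993 / 26 ≈ 730.50
730.5 lies left of the midline 1081, so the layout is left-heavy.

left-heavy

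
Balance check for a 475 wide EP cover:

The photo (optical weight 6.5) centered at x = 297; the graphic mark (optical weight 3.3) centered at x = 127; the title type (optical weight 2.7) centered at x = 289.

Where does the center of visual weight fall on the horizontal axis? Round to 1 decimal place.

Σw = 6.5 + 3.3 + 2.7 = 12.5.
x-moment: 6.5·297 + 3.3·127 + 2.7·289 = 3129.9; centroid 3129.9/12.5 ≈ 250.39.

x ≈ 250.4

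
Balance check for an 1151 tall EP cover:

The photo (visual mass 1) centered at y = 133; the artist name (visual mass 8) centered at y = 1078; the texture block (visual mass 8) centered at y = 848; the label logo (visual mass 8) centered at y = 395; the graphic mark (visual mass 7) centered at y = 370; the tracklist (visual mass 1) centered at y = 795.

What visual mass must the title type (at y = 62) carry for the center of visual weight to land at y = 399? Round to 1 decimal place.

w ≈ 26.5

Existing Σw = 33 (1 + 8 + 8 + 8 + 7 + 1); existing moment 1·133 + 8·1078 + 8·848 + 8·395 + 7·370 + 1·795 = 22086.
Set Σw·y/Σw = 399: (22086 + 62w) = 399·(33 + w).
Solving: w = (399·33 − 22086) / (62 − 399) = -8919 / -337 ≈ 26.47.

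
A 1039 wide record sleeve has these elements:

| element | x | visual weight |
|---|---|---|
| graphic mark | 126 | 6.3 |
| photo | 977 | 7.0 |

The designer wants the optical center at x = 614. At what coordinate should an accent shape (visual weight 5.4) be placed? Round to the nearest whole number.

x ≈ 713

After adding the accent shape, total weight = 6.3 + 7.0 + 5.4 = 18.7.
x: target moment 18.7×614 = 11481.8; current 6.3·126 + 7.0·977 = 7632.8; the accent shape supplies 3849.0, so x = 3849.0/5.4 ≈ 712.78.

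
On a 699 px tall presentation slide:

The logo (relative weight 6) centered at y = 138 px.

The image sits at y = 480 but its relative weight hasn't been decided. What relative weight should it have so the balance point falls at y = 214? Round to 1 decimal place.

The single fixed element contributes weight 6, moment 6·138 = 828.
Balance at y = 214 requires (828 + w·480) / (6 + w) = 214.
So w = (214·6 − 828)/(480 − 214) = 456/266 ≈ 1.71.

w ≈ 1.7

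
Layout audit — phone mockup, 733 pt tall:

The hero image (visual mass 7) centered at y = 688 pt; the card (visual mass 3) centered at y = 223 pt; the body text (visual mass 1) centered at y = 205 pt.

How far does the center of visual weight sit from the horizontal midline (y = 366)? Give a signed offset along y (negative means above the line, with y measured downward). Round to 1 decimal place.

Σw = 7 + 3 + 1 = 11.
y-moment: 7·688 + 3·223 + 1·205 = 5690; centroid 5690/11 ≈ 517.27.
Against y = 366, that's 517.27 − 366 = 151.27.

≈ 151.3 pt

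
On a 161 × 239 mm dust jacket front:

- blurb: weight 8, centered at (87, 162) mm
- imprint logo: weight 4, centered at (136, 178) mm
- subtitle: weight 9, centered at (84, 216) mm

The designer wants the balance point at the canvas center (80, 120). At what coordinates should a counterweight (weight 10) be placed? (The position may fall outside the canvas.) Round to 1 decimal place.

After adding the counterweight, total weight = 8 + 4 + 9 + 10 = 31.
x: target moment 31×80 = 2480; current 8·87 + 4·136 + 9·84 = 1996; the counterweight supplies 484, so x = 484/10 ≈ 48.40.
y: target moment 31×120 = 3720; current 8·162 + 4·178 + 9·216 = 3952; the counterweight supplies -232, so y = -232/10 ≈ -23.20.

(48.4, -23.2)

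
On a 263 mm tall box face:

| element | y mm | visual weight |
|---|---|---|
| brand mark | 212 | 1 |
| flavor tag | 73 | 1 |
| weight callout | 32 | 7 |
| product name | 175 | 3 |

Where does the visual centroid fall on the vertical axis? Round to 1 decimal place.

Weights sum to 1 + 1 + 7 + 3 = 12.
y-moment: 1·212 + 1·73 + 7·32 + 3·175 = 1034; centroid 1034/12 ≈ 86.17.

y ≈ 86.2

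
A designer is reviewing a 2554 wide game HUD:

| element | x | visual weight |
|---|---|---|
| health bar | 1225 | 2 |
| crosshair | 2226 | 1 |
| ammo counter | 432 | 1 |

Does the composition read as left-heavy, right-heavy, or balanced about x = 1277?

balanced

Σw = 2 + 1 + 1 = 4.
x: (2·1225 + 1·2226 + 1·432) / 4 = 5108 / 4 ≈ 1277.00
1277.00 = 1277 exactly: balanced.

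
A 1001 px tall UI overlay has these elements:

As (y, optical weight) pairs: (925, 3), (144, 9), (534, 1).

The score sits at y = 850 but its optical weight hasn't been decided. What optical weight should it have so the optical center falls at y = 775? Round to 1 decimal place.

w ≈ 72.9

Known weights sum to 3 + 9 + 1 = 13; their moment is 3·925 + 9·144 + 1·534 = 4605.
Balance at y = 775 requires (4605 + w·850) / (13 + w) = 775.
Solving: w = (775·13 − 4605) / (850 − 775) = 5470 / 75 ≈ 72.93.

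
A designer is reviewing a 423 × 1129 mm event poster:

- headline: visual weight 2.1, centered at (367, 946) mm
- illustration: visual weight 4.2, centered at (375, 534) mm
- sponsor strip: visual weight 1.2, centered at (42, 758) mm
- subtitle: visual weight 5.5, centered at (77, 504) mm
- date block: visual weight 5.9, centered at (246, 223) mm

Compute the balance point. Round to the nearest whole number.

(226, 488)

Σw = 2.1 + 4.2 + 1.2 + 5.5 + 5.9 = 18.9.
Σw·x = 2.1·367 + 4.2·375 + 1.2·42 + 5.5·77 + 5.9·246 = 4271.0, so x̄ = 4271.0/18.9 ≈ 225.98.
Σw·y = 2.1·946 + 4.2·534 + 1.2·758 + 5.5·504 + 5.9·223 = 9226.7, so ȳ = 9226.7/18.9 ≈ 488.19.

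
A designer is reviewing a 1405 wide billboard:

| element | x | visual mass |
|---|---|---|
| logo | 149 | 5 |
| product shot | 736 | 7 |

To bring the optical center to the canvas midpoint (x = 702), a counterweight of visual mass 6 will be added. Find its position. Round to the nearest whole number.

New total weight: (5 + 7) + 6 = 18.
x: need Σw·x = 18·702 = 12636. Existing = 5·149 + 7·736 = 5897. Remainder 6739 / 6 ≈ 1123.17.

x ≈ 1123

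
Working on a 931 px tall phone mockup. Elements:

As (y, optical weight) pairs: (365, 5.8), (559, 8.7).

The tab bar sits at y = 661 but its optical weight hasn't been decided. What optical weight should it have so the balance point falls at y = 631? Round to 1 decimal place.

w ≈ 72.3

Known weights sum to 5.8 + 8.7 = 14.5; their moment is 5.8·365 + 8.7·559 = 6980.3.
For the centroid to hit 631: (6980.3 + w·661) / (14.5 + w) = 631.
Solving: w = (631·14.5 − 6980.3) / (661 − 631) = 2169.2 / 30 ≈ 72.31.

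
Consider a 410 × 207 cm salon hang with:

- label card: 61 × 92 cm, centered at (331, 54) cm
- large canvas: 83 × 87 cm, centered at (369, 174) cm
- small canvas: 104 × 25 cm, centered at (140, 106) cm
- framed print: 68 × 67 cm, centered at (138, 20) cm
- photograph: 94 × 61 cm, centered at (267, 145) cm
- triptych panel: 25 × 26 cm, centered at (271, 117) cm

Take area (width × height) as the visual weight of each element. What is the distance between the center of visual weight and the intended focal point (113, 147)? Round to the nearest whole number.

Areas: label card 61·92 = 5612, large canvas 83·87 = 7221, small canvas 104·25 = 2600, framed print 68·67 = 4556, photograph 94·61 = 5734, triptych panel 25·26 = 650. Total weight = 26373.
x-moment: 5612·331 + 7221·369 + 2600·140 + 4556·138 + 5734·267 + 650·271 = 7221977; centroid 7221977/26373 ≈ 273.84.
y-moment: 5612·54 + 7221·174 + 2600·106 + 4556·20 + 5734·145 + 650·117 = 2833702; centroid 2833702/26373 ≈ 107.45.
Offset from (113, 147): Δx ≈ 160.84, Δy ≈ -39.55; distance = √(Δx² + Δy²) ≈ 165.63.

≈ 166 cm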